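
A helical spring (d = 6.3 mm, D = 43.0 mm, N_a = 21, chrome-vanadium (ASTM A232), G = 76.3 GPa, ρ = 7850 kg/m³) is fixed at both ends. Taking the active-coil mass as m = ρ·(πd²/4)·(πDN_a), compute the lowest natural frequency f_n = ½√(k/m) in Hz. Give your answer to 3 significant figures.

56.9 Hz

k = Gd⁴/(8D³N_a) = (76.3×10³)(6.3⁴)/(8·43.0³·21) = 8.9985 N/mm = 8998.5 N/m
Wire length L = πDN_a = π·43.0·21 = 2836.9 mm
m = ρ·(πd²/4)·L = 7850 × 31.172×10⁻⁶ m² × 2.8369 m = 0.69419 kg
f_n = ½√(k/m) = 0.5·√(8998.5/0.69419) = 0.5·√(12963) = 56.927 Hz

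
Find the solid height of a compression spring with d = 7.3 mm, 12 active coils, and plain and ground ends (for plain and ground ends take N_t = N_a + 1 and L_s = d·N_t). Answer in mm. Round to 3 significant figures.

plain and ground ends: N_t = N_a + 1 = 12 + 1 = 13
L_s = d·N_t = 7.3 × 13 = 94.9 mm

94.9 mm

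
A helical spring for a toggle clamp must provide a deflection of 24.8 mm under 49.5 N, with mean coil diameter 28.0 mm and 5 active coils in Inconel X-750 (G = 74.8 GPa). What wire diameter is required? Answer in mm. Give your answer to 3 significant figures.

Required rate k = F/δ = 49.5/24.8 = 1.996 N/mm
d = (8D³N_a·k / G)^(1/4) = (8·28.0³·5·1.996 / (74.8×10³))^0.25
  = (23.431)^0.25 = 2.2001 mm

2.20 mm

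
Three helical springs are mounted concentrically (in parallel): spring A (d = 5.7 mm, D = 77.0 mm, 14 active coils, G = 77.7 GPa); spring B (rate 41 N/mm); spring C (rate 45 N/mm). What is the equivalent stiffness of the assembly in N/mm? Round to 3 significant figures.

87.6 N/mm

k_A = Gd⁴/(8D³N_a) = (77.7×10³)(5.7⁴)/(8·77.0³·14) = 1.6041 N/mm
Parallel: k_eq = 1.6041 + 41 + 45 = 87.604 N/mm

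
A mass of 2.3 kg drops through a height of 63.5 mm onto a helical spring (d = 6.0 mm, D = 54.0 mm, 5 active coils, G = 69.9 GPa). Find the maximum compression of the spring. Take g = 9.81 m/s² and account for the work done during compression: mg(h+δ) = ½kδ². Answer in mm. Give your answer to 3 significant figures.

15.8 mm

k = Gd⁴/(8D³N_a) = (69.9×10³)(6.0⁴)/(8·54.0³·5) = 14.383 N/mm
W = mg = 2.3 × 9.81 = 22.563 N
½kδ² − Wδ − Wh = 0 → δ = (W + √(W² + 2kWh))/k
δ = (22.563 + √(509.09 + 41213.7))/14.383 = (22.563 + 204.26)/14.383 = 15.771 mm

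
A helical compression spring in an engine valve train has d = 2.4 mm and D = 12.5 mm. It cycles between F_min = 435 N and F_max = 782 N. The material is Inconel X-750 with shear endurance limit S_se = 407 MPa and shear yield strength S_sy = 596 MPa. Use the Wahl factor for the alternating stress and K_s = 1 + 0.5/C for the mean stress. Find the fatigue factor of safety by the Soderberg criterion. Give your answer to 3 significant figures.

0.260

C = D/d = 12.5/2.4 = 5.2083; K_W = (4C−1)/(4C−4)+0.615/C = 1.2963; K_s = 1+0.5/C = 1.0960
F_a = (F_max−F_min)/2 = 173.5 N; F_m = (F_max+F_min)/2 = 608.5 N
τ_a = K_W·8F_aD/(πd³) = 1.2963 × 399.5 = 517.87 MPa
τ_m = K_s·8F_mD/(πd³) = 1.0960 × 1401.1 = 1535.6 MPa
Soderberg: 1/n_f = τ_a/S_se + τ_m/S_sy = 517.87/407 + 1535.6/596 = 1.27241 + 2.57657 = 3.849
n_f = 1/3.849 = 0.2598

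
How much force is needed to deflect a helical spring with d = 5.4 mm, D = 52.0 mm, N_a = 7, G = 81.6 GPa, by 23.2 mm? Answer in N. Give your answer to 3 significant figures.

204 N

k = Gd⁴/(8D³N_a) = (81.6×10³)(5.4⁴)/(8·52.0³·7) = 8.8119 N/mm
F = k·δ = 8.8119 × 23.2 = 204.43 N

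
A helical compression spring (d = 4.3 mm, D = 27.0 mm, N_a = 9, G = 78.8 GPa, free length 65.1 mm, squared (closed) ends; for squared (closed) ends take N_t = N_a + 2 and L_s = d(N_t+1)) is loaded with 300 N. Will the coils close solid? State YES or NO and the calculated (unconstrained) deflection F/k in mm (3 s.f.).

YES, δ = 15.8 mm

k = Gd⁴/(8D³N_a) = (78.8×10³)(4.3⁴)/(8·27.0³·9) = 19.01 N/mm
N_t = 11; L_s = 4.3·12 = 51.6 mm; δ_solid = L₀ − L_s = 65.1 − 51.6 = 13.5 mm
δ = F/k = 300/19.01 = 15.781 mm
δ ≥ δ_solid → spring goes solid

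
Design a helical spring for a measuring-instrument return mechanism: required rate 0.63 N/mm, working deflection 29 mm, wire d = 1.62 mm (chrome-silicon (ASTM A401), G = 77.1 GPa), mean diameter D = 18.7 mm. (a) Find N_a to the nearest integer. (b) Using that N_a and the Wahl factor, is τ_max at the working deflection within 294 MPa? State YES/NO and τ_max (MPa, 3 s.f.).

N_a = Gd⁴/(8D³k) = (77.1×10³)(1.62⁴)/(8·18.7³·0.63) = 16.11 → N_a = 16
Actual rate k = Gd⁴/(8D³·16) = 0.63442 N/mm
Working load F = kδ = 0.63442·29 = 18.398 N
C = 18.7/1.62 = 11.5432; K_W = (4C−1)/(4C−4)+0.615/C = 1.1244
τ_max = K_W·8FD/(πd³) = 1.1244·206.07 = 231.71 MPa
τ_max ≤ 294 MPa → acceptable

(a) 16 coils; (b) YES, τ_max = 232 MPa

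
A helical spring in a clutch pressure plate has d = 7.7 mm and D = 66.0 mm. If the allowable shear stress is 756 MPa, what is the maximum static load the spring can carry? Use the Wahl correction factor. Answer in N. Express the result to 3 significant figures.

1750 N

C = D/d = 66.0/7.7 = 8.5714
K_W = (4C−1)/(4C−4) + 0.615/C = 33.286/30.286 + 0.0717 = 1.1708
τ_max = K·8FD/(πd³) → F_max = τ_allow·πd³/(8DK)
F_max = 756·π·7.7³/(8·66.0·1.1708) = 1.0843e+06/618.19 = 1754 N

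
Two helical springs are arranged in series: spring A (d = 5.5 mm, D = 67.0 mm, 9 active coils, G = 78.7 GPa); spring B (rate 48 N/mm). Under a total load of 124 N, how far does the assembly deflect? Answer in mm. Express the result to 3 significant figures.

39.9 mm

k_A = Gd⁴/(8D³N_a) = (78.7×10³)(5.5⁴)/(8·67.0³·9) = 3.3256 N/mm
Series: 1/k_eq = 1/3.3256 + 1/48 = 0.32153; k_eq = 3.1101 N/mm
δ = F/k_eq = 124/3.1101 = 39.87 mm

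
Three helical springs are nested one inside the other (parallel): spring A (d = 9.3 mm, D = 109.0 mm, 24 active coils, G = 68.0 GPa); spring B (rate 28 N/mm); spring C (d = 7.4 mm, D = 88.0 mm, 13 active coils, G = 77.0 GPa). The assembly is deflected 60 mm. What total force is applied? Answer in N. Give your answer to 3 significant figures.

2000 N

k_A = Gd⁴/(8D³N_a) = (68.0×10³)(9.3⁴)/(8·109.0³·24) = 2.0458 N/mm
k_C = Gd⁴/(8D³N_a) = (77.0×10³)(7.4⁴)/(8·88.0³·13) = 3.2579 N/mm
Parallel: k_eq = 2.0458 + 28 + 3.2579 = 33.304 N/mm
F = k_eq·δ = 33.304·60 = 1998.2 N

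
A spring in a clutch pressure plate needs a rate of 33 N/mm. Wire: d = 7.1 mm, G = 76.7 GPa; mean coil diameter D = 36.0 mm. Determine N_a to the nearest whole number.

16

N_a = Gd⁴/(8D³k) = (76.7×10³ × 7.1⁴)/(8 × 36.0³ × 33)
    = 1.94908e+08 / 1.23172e+07 = 15.82 → 16 coils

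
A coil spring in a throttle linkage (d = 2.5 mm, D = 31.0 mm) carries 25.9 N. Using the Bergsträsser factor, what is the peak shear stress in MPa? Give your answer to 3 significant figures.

Spring index C = D/d = 31.0/2.5 = 12.4000
K_B = (4C+2)/(4C−3) = 51.600/46.600 = 1.1073
τ₀ = 8FD/(πd³) = 8·25.9·31.0/(π·2.5³) = 6423.2/49.087 = 130.85 MPa
τ_max = K·τ₀ = 1.1073 × 130.85 = 144.89 MPa

145 MPa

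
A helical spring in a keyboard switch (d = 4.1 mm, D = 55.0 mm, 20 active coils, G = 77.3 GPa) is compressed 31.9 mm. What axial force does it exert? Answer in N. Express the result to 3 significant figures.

26.2 N

k = Gd⁴/(8D³N_a) = (77.3×10³)(4.1⁴)/(8·55.0³·20) = 0.82055 N/mm
F = k·δ = 0.82055 × 31.9 = 26.176 N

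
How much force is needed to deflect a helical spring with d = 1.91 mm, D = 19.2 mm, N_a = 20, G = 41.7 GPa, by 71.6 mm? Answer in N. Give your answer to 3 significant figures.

k = Gd⁴/(8D³N_a) = (41.7×10³)(1.91⁴)/(8·19.2³·20) = 0.49006 N/mm
F = k·δ = 0.49006 × 71.6 = 35.088 N

35.1 N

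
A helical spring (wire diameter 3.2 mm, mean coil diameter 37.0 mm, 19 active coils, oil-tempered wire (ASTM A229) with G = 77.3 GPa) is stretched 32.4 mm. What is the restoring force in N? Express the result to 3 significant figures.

k = Gd⁴/(8D³N_a) = (77.3×10³)(3.2⁴)/(8·37.0³·19) = 1.0528 N/mm
F = k·δ = 1.0528 × 32.4 = 34.11 N

34.1 N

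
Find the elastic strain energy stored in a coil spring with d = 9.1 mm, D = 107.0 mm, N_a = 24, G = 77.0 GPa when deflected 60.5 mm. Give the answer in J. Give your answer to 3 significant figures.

k = Gd⁴/(8D³N_a) = (77.0×10³)(9.1⁴)/(8·107.0³·24) = 2.2449 N/mm
U = ½kδ² = 0.5 × 2.2449 × 60.5² = 4108.5 N·mm = 4.1085 J

4.11 J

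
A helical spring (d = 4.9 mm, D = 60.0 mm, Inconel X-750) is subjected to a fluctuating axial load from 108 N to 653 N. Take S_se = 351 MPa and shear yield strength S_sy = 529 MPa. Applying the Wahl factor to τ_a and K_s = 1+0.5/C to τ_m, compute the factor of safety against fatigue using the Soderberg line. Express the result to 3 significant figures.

0.477

C = D/d = 60.0/4.9 = 12.2449; K_W = (4C−1)/(4C−4)+0.615/C = 1.1169; K_s = 1+0.5/C = 1.0408
F_a = (F_max−F_min)/2 = 272.5 N; F_m = (F_max+F_min)/2 = 380.5 N
τ_a = K_W·8F_aD/(πd³) = 1.1169 × 353.89 = 395.27 MPa
τ_m = K_s·8F_mD/(πd³) = 1.0408 × 494.15 = 514.33 MPa
Soderberg: 1/n_f = τ_a/S_se + τ_m/S_sy = 395.27/351 + 514.33/529 = 1.12612 + 0.97226 = 2.0984
n_f = 1/2.0984 = 0.4766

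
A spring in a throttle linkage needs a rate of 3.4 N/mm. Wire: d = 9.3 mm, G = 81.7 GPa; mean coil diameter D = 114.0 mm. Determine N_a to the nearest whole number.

N_a = Gd⁴/(8D³k) = (81.7×10³ × 9.3⁴)/(8 × 114.0³ × 3.4)
    = 6.11158e+08 / 4.0298e+07 = 15.17 → 15 coils

15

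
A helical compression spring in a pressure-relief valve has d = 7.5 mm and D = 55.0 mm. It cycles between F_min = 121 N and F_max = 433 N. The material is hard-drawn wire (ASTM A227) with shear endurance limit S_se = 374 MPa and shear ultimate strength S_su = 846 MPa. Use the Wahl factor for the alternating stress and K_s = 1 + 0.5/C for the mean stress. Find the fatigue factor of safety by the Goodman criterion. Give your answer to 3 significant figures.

3.54

C = D/d = 55.0/7.5 = 7.3333; K_W = (4C−1)/(4C−4)+0.615/C = 1.2023; K_s = 1+0.5/C = 1.0682
F_a = (F_max−F_min)/2 = 156 N; F_m = (F_max+F_min)/2 = 277 N
τ_a = K_W·8F_aD/(πd³) = 1.2023 × 51.79 = 62.266 MPa
τ_m = K_s·8F_mD/(πd³) = 1.0682 × 91.96 = 98.23 MPa
Goodman: 1/n_f = τ_a/S_se + τ_m/S_su = 62.266/374 + 98.23/846 = 0.16649 + 0.11611 = 0.2826
n_f = 1/0.2826 = 3.539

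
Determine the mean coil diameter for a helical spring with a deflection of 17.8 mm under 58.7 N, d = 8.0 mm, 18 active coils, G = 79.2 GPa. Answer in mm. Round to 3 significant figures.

Required rate k = F/δ = 58.7/17.8 = 3.2978 N/mm
D = (Gd⁴/(8N_a·k))^(1/3) = (79.2×10³·8.0⁴/(8·18·3.2978))^(1/3)
  = (683132)^(1/3) = 88.0714 mm

88.1 mm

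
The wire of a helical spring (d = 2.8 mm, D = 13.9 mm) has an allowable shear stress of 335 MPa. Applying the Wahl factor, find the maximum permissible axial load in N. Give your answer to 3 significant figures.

C = D/d = 13.9/2.8 = 4.9643
K_W = (4C−1)/(4C−4) + 0.615/C = 18.857/15.857 + 0.1239 = 1.3131
τ_max = K·8FD/(πd³) → F_max = τ_allow·πd³/(8DK)
F_max = 335·π·2.8³/(8·13.9·1.3131) = 23103/146.01 = 158.22 N

158 N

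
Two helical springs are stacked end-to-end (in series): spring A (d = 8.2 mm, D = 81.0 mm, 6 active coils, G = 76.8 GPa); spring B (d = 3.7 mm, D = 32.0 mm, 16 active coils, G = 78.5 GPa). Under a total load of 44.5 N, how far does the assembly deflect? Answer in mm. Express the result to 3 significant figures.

16.0 mm

k_A = Gd⁴/(8D³N_a) = (76.8×10³)(8.2⁴)/(8·81.0³·6) = 13.612 N/mm
k_B = Gd⁴/(8D³N_a) = (78.5×10³)(3.7⁴)/(8·32.0³·16) = 3.5077 N/mm
Series: 1/k_eq = 1/13.612 + 1/3.5077 = 0.35856; k_eq = 2.789 N/mm
δ = F/k_eq = 44.5/2.789 = 15.956 mm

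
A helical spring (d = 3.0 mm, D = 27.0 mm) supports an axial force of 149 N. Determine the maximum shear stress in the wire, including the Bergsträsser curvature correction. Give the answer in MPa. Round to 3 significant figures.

437 MPa

Spring index C = D/d = 27.0/3.0 = 9.0000
K_B = (4C+2)/(4C−3) = 38.000/33.000 = 1.1515
τ₀ = 8FD/(πd³) = 8·149·27.0/(π·3.0³) = 32184/84.823 = 379.43 MPa
τ_max = K·τ₀ = 1.1515 × 379.43 = 436.91 MPa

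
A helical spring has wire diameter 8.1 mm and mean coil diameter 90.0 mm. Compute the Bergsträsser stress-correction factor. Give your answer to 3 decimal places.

1.121

C = D/d = 90.0/8.1 = 11.1111
K_B = (4C+2)/(4C−3) = 46.444/41.444 = 1.1206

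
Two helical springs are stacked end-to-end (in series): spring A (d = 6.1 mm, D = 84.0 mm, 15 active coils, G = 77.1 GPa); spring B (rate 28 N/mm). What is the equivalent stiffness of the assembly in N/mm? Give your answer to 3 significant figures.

1.42 N/mm

k_A = Gd⁴/(8D³N_a) = (77.1×10³)(6.1⁴)/(8·84.0³·15) = 1.5009 N/mm
Series: 1/k_eq = 1/1.5009 + 1/28 = 0.70198; k_eq = 1.4245 N/mm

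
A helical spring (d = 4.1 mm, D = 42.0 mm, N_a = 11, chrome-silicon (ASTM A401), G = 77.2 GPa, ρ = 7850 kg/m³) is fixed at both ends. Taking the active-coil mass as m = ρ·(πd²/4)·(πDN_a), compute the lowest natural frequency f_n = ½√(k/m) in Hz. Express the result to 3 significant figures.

k = Gd⁴/(8D³N_a) = (77.2×10³)(4.1⁴)/(8·42.0³·11) = 3.346 N/mm = 3346 N/m
Wire length L = πDN_a = π·42.0·11 = 1451.4 mm
m = ρ·(πd²/4)·L = 7850 × 13.203×10⁻⁶ m² × 1.4514 m = 0.15042 kg
f_n = ½√(k/m) = 0.5·√(3346/0.15042) = 0.5·√(22243) = 74.571 Hz

74.6 Hz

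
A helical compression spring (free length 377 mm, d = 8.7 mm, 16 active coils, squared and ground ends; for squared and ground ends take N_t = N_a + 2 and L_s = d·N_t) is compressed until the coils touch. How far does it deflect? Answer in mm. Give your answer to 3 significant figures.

220 mm

N_t = 18; L_s = 8.7·18 = 156.6 mm
δ_solid = L₀ − L_s = 377 − 156.6 = 220.4 mm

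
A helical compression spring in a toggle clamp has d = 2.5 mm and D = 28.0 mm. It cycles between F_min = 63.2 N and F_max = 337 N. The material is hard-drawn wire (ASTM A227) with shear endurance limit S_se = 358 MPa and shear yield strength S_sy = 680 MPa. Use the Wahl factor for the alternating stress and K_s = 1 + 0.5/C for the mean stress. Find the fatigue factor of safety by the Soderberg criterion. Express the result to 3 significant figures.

C = D/d = 28.0/2.5 = 11.2000; K_W = (4C−1)/(4C−4)+0.615/C = 1.1284; K_s = 1+0.5/C = 1.0446
F_a = (F_max−F_min)/2 = 136.9 N; F_m = (F_max+F_min)/2 = 200.1 N
τ_a = K_W·8F_aD/(πd³) = 1.1284 × 624.71 = 704.95 MPa
τ_m = K_s·8F_mD/(πd³) = 1.0446 × 913.11 = 953.88 MPa
Soderberg: 1/n_f = τ_a/S_se + τ_m/S_sy = 704.95/358 + 953.88/680 = 1.96914 + 1.40276 = 3.3719
n_f = 1/3.3719 = 0.2966

0.297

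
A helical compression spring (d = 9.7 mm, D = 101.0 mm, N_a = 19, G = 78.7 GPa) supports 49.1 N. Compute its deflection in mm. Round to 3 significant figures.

11.0 mm

k = Gd⁴/(8D³N_a) = (78.7×10³)(9.7⁴)/(8·101.0³·19) = 4.4489 N/mm
δ = F/k = 49.1 / 4.4489 = 11.036 mm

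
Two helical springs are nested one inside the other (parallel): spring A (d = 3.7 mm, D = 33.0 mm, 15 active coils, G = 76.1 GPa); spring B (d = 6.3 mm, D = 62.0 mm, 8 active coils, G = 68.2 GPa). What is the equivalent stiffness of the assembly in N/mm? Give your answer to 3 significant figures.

10.4 N/mm

k_A = Gd⁴/(8D³N_a) = (76.1×10³)(3.7⁴)/(8·33.0³·15) = 3.3073 N/mm
k_B = Gd⁴/(8D³N_a) = (68.2×10³)(6.3⁴)/(8·62.0³·8) = 7.0435 N/mm
Parallel: k_eq = 3.3073 + 7.0435 = 10.351 N/mm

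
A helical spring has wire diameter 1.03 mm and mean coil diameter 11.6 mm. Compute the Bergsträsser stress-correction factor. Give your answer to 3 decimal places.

C = D/d = 11.6/1.03 = 11.2621
K_B = (4C+2)/(4C−3) = 47.049/42.049 = 1.1189

1.119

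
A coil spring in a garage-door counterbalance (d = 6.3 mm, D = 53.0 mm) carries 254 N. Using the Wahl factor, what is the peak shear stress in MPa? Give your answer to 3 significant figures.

161 MPa

Spring index C = D/d = 53.0/6.3 = 8.4127
K_W = (4C−1)/(4C−4) + 0.615/C = 32.651/29.651 + 0.0731 = 1.1743
τ₀ = 8FD/(πd³) = 8·254·53.0/(π·6.3³) = 107696/785.55 = 137.1 MPa
τ_max = K·τ₀ = 1.1743 × 137.1 = 160.99 MPa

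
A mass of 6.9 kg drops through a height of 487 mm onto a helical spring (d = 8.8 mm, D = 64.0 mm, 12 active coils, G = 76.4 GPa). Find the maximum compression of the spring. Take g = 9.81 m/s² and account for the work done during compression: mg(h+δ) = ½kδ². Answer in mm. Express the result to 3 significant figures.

k = Gd⁴/(8D³N_a) = (76.4×10³)(8.8⁴)/(8·64.0³·12) = 18.206 N/mm
W = mg = 6.9 × 9.81 = 67.689 N
½kδ² − Wδ − Wh = 0 → δ = (W + √(W² + 2kWh))/k
δ = (67.689 + √(4581.8 + 1.2003e+06))/18.206 = (67.689 + 1097.7)/18.206 = 64.01 mm

64.0 mm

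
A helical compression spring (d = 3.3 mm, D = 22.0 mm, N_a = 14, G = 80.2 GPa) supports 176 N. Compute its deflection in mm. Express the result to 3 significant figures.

22.1 mm

k = Gd⁴/(8D³N_a) = (80.2×10³)(3.3⁴)/(8·22.0³·14) = 7.9752 N/mm
δ = F/k = 176 / 7.9752 = 22.068 mm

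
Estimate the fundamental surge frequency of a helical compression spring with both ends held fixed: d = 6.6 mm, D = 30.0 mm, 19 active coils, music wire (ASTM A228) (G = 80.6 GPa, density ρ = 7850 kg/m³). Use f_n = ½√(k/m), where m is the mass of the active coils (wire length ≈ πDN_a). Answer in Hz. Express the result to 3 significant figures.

k = Gd⁴/(8D³N_a) = (80.6×10³)(6.6⁴)/(8·30.0³·19) = 37.265 N/mm = 37265 N/m
Wire length L = πDN_a = π·30.0·19 = 1790.7 mm
m = ρ·(πd²/4)·L = 7850 × 34.212×10⁻⁶ m² × 1.7907 m = 0.48092 kg
f_n = ½√(k/m) = 0.5·√(37265/0.48092) = 0.5·√(77487) = 139.18 Hz

139 Hz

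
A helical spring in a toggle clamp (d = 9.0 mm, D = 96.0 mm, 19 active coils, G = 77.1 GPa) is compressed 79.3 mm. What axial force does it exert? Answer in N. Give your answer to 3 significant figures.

k = Gd⁴/(8D³N_a) = (77.1×10³)(9.0⁴)/(8·96.0³·19) = 3.7616 N/mm
F = k·δ = 3.7616 × 79.3 = 298.29 N

298 N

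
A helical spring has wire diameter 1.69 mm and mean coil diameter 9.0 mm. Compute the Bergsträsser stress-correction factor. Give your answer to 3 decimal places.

1.273

C = D/d = 9.0/1.69 = 5.3254
K_B = (4C+2)/(4C−3) = 23.302/18.302 = 1.2732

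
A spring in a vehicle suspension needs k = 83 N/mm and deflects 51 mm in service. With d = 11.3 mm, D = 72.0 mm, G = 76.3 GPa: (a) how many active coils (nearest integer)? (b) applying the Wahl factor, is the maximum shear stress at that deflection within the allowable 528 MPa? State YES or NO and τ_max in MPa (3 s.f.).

(a) 5 coils; (b) NO, τ_max = 668 MPa

N_a = Gd⁴/(8D³k) = (76.3×10³)(11.3⁴)/(8·72.0³·83) = 5.02 → N_a = 5
Actual rate k = Gd⁴/(8D³·5) = 83.326 N/mm
Working load F = kδ = 83.326·51 = 4249.6 N
C = 72.0/11.3 = 6.3717; K_W = (4C−1)/(4C−4)+0.615/C = 1.2361
τ_max = K_W·8FD/(πd³) = 1.2361·539.99 = 667.51 MPa
τ_max > 528 MPa → exceeds allowable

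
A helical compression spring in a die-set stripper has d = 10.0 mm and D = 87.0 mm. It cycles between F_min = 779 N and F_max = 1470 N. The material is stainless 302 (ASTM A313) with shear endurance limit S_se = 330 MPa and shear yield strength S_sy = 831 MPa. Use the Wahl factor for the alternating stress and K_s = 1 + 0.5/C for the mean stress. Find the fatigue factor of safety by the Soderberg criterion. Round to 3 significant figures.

1.70

C = D/d = 87.0/10.0 = 8.7000; K_W = (4C−1)/(4C−4)+0.615/C = 1.1681; K_s = 1+0.5/C = 1.0575
F_a = (F_max−F_min)/2 = 345.5 N; F_m = (F_max+F_min)/2 = 1124.5 N
τ_a = K_W·8F_aD/(πd³) = 1.1681 × 76.543 = 89.41 MPa
τ_m = K_s·8F_mD/(πd³) = 1.0575 × 249.13 = 263.44 MPa
Soderberg: 1/n_f = τ_a/S_se + τ_m/S_sy = 89.41/330 + 263.44/831 = 0.27094 + 0.31702 = 0.58796
n_f = 1/0.58796 = 1.701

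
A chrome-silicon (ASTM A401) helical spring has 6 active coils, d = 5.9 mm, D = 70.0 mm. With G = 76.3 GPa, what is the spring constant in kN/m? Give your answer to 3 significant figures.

5.62 kN/m

k = Gd⁴/(8D³N_a) = (76.3×10³ × 5.9⁴) / (8 × 70.0³ × 6)
  = 9.24555e+07 / 1.6464e+07 = 5.6156 N/mm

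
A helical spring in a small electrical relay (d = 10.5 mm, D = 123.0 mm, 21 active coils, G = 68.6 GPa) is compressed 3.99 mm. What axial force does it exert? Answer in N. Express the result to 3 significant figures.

10.6 N

k = Gd⁴/(8D³N_a) = (68.6×10³)(10.5⁴)/(8·123.0³·21) = 2.6672 N/mm
F = k·δ = 2.6672 × 3.99 = 10.642 N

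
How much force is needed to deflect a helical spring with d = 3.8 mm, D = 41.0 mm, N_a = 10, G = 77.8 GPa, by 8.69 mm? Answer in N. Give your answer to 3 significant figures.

k = Gd⁴/(8D³N_a) = (77.8×10³)(3.8⁴)/(8·41.0³·10) = 2.9422 N/mm
F = k·δ = 2.9422 × 8.69 = 25.568 N

25.6 N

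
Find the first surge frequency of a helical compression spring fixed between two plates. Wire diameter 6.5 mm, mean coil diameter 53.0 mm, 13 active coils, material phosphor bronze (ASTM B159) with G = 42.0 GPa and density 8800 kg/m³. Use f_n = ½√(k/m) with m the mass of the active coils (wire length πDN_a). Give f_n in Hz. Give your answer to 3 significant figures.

43.8 Hz

k = Gd⁴/(8D³N_a) = (42.0×10³)(6.5⁴)/(8·53.0³·13) = 4.8422 N/mm = 4842.2 N/m
Wire length L = πDN_a = π·53.0·13 = 2164.6 mm
m = ρ·(πd²/4)·L = 8800 × 33.183×10⁻⁶ m² × 2.1646 m = 0.63207 kg
f_n = ½√(k/m) = 0.5·√(4842.2/0.63207) = 0.5·√(7660.8) = 43.763 Hz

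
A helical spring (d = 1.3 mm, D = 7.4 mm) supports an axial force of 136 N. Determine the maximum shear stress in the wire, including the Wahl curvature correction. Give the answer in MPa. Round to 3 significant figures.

1480 MPa

Spring index C = D/d = 7.4/1.3 = 5.6923
K_W = (4C−1)/(4C−4) + 0.615/C = 21.769/18.769 + 0.1080 = 1.2679
τ₀ = 8FD/(πd³) = 8·136·7.4/(π·1.3³) = 8051.2/6.9021 = 1166.5 MPa
τ_max = K·τ₀ = 1.2679 × 1166.5 = 1479 MPa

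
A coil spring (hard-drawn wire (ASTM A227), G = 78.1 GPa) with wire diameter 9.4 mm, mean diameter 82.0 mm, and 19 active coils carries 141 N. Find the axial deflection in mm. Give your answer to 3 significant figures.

19.4 mm

k = Gd⁴/(8D³N_a) = (78.1×10³)(9.4⁴)/(8·82.0³·19) = 7.2757 N/mm
δ = F/k = 141 / 7.2757 = 19.379 mm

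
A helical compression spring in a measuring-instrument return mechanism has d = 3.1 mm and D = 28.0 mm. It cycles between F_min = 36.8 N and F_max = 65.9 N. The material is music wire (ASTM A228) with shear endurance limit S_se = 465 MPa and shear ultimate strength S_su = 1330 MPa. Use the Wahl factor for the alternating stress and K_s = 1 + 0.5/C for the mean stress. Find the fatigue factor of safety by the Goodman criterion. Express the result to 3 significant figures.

C = D/d = 28.0/3.1 = 9.0323; K_W = (4C−1)/(4C−4)+0.615/C = 1.1615; K_s = 1+0.5/C = 1.0554
F_a = (F_max−F_min)/2 = 14.55 N; F_m = (F_max+F_min)/2 = 51.35 N
τ_a = K_W·8F_aD/(πd³) = 1.1615 × 34.824 = 40.447 MPa
τ_m = K_s·8F_mD/(πd³) = 1.0554 × 122.9 = 129.7 MPa
Goodman: 1/n_f = τ_a/S_se + τ_m/S_su = 40.447/465 + 129.7/1330 = 0.08698 + 0.09752 = 0.1845
n_f = 1/0.1845 = 5.42

5.42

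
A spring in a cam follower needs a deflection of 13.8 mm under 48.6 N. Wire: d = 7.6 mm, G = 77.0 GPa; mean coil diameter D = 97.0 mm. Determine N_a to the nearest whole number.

10

Required rate k = F/δ = 48.6/13.8 = 3.5217 N/mm
N_a = Gd⁴/(8D³k) = (77.0×10³ × 7.6⁴)/(8 × 97.0³ × 3.5217)
    = 2.56889e+08 / 2.57136e+07 = 9.99 → 10 coils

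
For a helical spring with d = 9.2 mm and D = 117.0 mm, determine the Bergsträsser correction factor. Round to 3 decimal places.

1.104

C = D/d = 117.0/9.2 = 12.7174
K_B = (4C+2)/(4C−3) = 52.870/47.870 = 1.1045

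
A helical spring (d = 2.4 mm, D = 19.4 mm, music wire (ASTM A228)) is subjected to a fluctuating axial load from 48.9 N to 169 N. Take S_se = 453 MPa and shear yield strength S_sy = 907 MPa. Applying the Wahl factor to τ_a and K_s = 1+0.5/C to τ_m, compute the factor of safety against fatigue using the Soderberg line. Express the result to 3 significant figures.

0.985

C = D/d = 19.4/2.4 = 8.0833; K_W = (4C−1)/(4C−4)+0.615/C = 1.1820; K_s = 1+0.5/C = 1.0619
F_a = (F_max−F_min)/2 = 60.05 N; F_m = (F_max+F_min)/2 = 108.95 N
τ_a = K_W·8F_aD/(πd³) = 1.1820 × 214.6 = 253.64 MPa
τ_m = K_s·8F_mD/(πd³) = 1.0619 × 389.35 = 413.43 MPa
Soderberg: 1/n_f = τ_a/S_se + τ_m/S_sy = 253.64/453 + 413.43/907 = 0.55992 + 0.45582 = 1.0157
n_f = 1/1.0157 = 0.9845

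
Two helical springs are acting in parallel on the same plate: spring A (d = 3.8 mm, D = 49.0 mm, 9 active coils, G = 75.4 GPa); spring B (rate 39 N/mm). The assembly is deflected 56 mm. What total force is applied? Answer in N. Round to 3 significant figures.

k_A = Gd⁴/(8D³N_a) = (75.4×10³)(3.8⁴)/(8·49.0³·9) = 1.856 N/mm
Parallel: k_eq = 1.856 + 39 = 40.856 N/mm
F = k_eq·δ = 40.856·56 = 2287.9 N

2290 N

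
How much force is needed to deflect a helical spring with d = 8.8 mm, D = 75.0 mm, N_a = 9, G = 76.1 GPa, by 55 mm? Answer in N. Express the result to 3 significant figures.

k = Gd⁴/(8D³N_a) = (76.1×10³)(8.8⁴)/(8·75.0³·9) = 15.024 N/mm
F = k·δ = 15.024 × 55 = 826.35 N

826 N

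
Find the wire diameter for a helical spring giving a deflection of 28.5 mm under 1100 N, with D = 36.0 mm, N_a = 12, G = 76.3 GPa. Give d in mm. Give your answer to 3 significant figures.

6.90 mm

Required rate k = F/δ = 1100/28.5 = 38.596 N/mm
d = (8D³N_a·k / G)^(1/4) = (8·36.0³·12·38.596 / (76.3×10³))^0.25
  = (2265.7)^0.25 = 6.8992 mm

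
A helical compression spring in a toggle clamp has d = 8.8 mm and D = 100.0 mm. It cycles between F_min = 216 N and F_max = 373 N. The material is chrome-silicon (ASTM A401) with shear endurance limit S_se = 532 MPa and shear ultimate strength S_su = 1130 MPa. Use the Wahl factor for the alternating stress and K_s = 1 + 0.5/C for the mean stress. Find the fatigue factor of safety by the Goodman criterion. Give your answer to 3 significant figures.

6.11

C = D/d = 100.0/8.8 = 11.3636; K_W = (4C−1)/(4C−4)+0.615/C = 1.1265; K_s = 1+0.5/C = 1.0440
F_a = (F_max−F_min)/2 = 78.5 N; F_m = (F_max+F_min)/2 = 294.5 N
τ_a = K_W·8F_aD/(πd³) = 1.1265 × 29.333 = 33.044 MPa
τ_m = K_s·8F_mD/(πd³) = 1.0440 × 110.05 = 114.89 MPa
Goodman: 1/n_f = τ_a/S_se + τ_m/S_su = 33.044/532 + 114.89/1130 = 0.06211 + 0.10167 = 0.16378
n_f = 1/0.16378 = 6.106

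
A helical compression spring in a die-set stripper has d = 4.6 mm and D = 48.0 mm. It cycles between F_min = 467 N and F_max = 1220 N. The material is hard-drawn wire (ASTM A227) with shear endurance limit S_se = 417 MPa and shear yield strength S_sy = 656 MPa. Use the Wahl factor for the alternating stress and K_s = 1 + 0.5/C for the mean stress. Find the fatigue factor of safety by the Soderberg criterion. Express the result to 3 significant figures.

0.335

C = D/d = 48.0/4.6 = 10.4348; K_W = (4C−1)/(4C−4)+0.615/C = 1.1384; K_s = 1+0.5/C = 1.0479
F_a = (F_max−F_min)/2 = 376.5 N; F_m = (F_max+F_min)/2 = 843.5 N
τ_a = K_W·8F_aD/(πd³) = 1.1384 × 472.79 = 538.24 MPa
τ_m = K_s·8F_mD/(πd³) = 1.0479 × 1059.2 = 1110 MPa
Soderberg: 1/n_f = τ_a/S_se + τ_m/S_sy = 538.24/417 + 1110/656 = 1.29075 + 1.69206 = 2.9828
n_f = 1/2.9828 = 0.3353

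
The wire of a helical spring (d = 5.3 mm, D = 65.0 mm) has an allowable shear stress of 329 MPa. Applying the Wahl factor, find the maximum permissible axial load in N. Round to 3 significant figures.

C = D/d = 65.0/5.3 = 12.2642
K_W = (4C−1)/(4C−4) + 0.615/C = 48.057/45.057 + 0.0501 = 1.1167
τ_max = K·8FD/(πd³) → F_max = τ_allow·πd³/(8DK)
F_max = 329·π·5.3³/(8·65.0·1.1167) = 1.5388e+05/580.7 = 264.99 N

265 N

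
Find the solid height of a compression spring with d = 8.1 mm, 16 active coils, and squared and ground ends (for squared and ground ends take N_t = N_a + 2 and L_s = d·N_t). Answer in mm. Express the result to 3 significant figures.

146 mm

squared and ground ends: N_t = N_a + 2 = 16 + 2 = 18
L_s = d·N_t = 8.1 × 18 = 145.8 mm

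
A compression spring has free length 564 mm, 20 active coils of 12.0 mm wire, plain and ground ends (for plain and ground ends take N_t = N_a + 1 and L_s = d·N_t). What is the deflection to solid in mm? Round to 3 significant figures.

312 mm

N_t = 21; L_s = 12.0·21 = 252 mm
δ_solid = L₀ − L_s = 564 − 252 = 312 mm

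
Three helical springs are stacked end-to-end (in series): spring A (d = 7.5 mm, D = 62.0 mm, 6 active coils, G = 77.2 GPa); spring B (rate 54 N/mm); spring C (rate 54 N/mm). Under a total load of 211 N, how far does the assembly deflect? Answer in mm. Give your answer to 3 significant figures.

17.7 mm

k_A = Gd⁴/(8D³N_a) = (77.2×10³)(7.5⁴)/(8·62.0³·6) = 21.352 N/mm
Series: 1/k_eq = 1/21.352 + 1/54 + 1/54 = 0.08387; k_eq = 11.923 N/mm
δ = F/k_eq = 211/11.923 = 17.697 mm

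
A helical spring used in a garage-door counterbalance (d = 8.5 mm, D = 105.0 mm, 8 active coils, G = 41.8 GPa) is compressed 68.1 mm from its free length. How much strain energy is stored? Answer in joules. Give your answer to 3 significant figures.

6.83 J

k = Gd⁴/(8D³N_a) = (41.8×10³)(8.5⁴)/(8·105.0³·8) = 2.9451 N/mm
U = ½kδ² = 0.5 × 2.9451 × 68.1² = 6829.2 N·mm = 6.8292 J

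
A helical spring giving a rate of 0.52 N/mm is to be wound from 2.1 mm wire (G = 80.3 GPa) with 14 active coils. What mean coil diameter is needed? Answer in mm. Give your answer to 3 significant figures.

29.9 mm

D = (Gd⁴/(8N_a·k))^(1/3) = (80.3×10³·2.1⁴/(8·14·0.52))^(1/3)
  = (26814.6)^(1/3) = 29.9312 mm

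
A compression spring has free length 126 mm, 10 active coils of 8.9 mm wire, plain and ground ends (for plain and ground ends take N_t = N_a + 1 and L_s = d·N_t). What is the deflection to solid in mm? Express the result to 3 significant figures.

N_t = 11; L_s = 8.9·11 = 97.9 mm
δ_solid = L₀ − L_s = 126 − 97.9 = 28.1 mm

28.1 mm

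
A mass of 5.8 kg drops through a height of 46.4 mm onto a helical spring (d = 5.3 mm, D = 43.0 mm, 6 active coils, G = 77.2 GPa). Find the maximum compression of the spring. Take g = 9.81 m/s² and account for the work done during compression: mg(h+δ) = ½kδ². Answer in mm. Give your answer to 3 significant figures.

k = Gd⁴/(8D³N_a) = (77.2×10³)(5.3⁴)/(8·43.0³·6) = 15.962 N/mm
W = mg = 5.8 × 9.81 = 56.898 N
½kδ² − Wδ − Wh = 0 → δ = (W + √(W² + 2kWh))/k
δ = (56.898 + √(3237.4 + 84279))/15.962 = (56.898 + 295.83)/15.962 = 22.099 mm

22.1 mm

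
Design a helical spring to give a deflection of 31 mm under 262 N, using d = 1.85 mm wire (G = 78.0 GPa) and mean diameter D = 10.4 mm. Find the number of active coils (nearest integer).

12

Required rate k = F/δ = 262/31 = 8.4516 N/mm
N_a = Gd⁴/(8D³k) = (78.0×10³ × 1.85⁴)/(8 × 10.4³ × 8.4516)
    = 913653 / 76055.3 = 12.01 → 12 coils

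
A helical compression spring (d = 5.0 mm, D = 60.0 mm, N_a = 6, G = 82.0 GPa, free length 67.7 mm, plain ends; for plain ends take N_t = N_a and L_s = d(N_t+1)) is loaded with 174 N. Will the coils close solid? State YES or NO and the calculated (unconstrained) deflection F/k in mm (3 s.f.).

YES, δ = 35.2 mm

k = Gd⁴/(8D³N_a) = (82.0×10³)(5.0⁴)/(8·60.0³·6) = 4.9431 N/mm
N_t = 6; L_s = 5.0·7 = 35 mm; δ_solid = L₀ − L_s = 67.7 − 35 = 32.7 mm
δ = F/k = 174/4.9431 = 35.201 mm
δ ≥ δ_solid → spring goes solid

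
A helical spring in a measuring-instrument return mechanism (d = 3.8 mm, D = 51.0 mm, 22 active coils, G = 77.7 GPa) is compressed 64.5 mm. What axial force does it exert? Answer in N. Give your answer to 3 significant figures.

k = Gd⁴/(8D³N_a) = (77.7×10³)(3.8⁴)/(8·51.0³·22) = 0.69396 N/mm
F = k·δ = 0.69396 × 64.5 = 44.76 N

44.8 N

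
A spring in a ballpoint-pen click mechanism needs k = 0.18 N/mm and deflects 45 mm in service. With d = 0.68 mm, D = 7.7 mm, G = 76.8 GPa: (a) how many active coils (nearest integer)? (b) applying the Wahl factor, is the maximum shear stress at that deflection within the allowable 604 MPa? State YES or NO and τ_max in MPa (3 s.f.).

(a) 25 coils; (b) YES, τ_max = 569 MPa

N_a = Gd⁴/(8D³k) = (76.8×10³)(0.68⁴)/(8·7.7³·0.18) = 24.98 → N_a = 25
Actual rate k = Gd⁴/(8D³·25) = 0.17984 N/mm
Working load F = kδ = 0.17984·45 = 8.093 N
C = 7.7/0.68 = 11.3235; K_W = (4C−1)/(4C−4)+0.615/C = 1.1270
τ_max = K_W·8FD/(πd³) = 1.1270·504.67 = 568.75 MPa
τ_max ≤ 604 MPa → acceptable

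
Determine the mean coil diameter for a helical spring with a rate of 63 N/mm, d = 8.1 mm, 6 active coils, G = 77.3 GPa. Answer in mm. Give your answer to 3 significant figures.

47.9 mm

D = (Gd⁴/(8N_a·k))^(1/3) = (77.3×10³·8.1⁴/(8·6·63))^(1/3)
  = (110037)^(1/3) = 47.9195 mm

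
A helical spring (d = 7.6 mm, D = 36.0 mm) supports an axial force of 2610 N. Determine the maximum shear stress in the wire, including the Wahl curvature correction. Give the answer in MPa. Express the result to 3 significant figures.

725 MPa

Spring index C = D/d = 36.0/7.6 = 4.7368
K_W = (4C−1)/(4C−4) + 0.615/C = 17.947/14.947 + 0.1298 = 1.3305
τ₀ = 8FD/(πd³) = 8·2610·36.0/(π·7.6³) = 751680/1379.1 = 545.06 MPa
τ_max = K·τ₀ = 1.3305 × 545.06 = 725.22 MPa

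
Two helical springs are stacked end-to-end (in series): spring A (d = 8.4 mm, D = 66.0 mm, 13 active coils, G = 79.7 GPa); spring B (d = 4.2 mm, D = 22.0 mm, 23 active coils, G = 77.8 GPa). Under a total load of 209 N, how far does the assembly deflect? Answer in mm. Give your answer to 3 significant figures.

k_A = Gd⁴/(8D³N_a) = (79.7×10³)(8.4⁴)/(8·66.0³·13) = 13.271 N/mm
k_B = Gd⁴/(8D³N_a) = (77.8×10³)(4.2⁴)/(8·22.0³·23) = 12.356 N/mm
Series: 1/k_eq = 1/13.271 + 1/12.356 = 0.15628; k_eq = 6.3987 N/mm
δ = F/k_eq = 209/6.3987 = 32.663 mm

32.7 mm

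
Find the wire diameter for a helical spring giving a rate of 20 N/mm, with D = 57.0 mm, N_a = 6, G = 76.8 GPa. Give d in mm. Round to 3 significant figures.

6.94 mm

d = (8D³N_a·k / G)^(1/4) = (8·57.0³·6·20 / (76.8×10³))^0.25
  = (2314.9)^0.25 = 6.9364 mm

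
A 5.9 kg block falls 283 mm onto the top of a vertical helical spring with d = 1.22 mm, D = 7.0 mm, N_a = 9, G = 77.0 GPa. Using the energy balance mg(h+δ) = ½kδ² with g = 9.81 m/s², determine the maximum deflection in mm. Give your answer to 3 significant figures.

77.8 mm

k = Gd⁴/(8D³N_a) = (77.0×10³)(1.22⁴)/(8·7.0³·9) = 6.9072 N/mm
W = mg = 5.9 × 9.81 = 57.879 N
½kδ² − Wδ − Wh = 0 → δ = (W + √(W² + 2kWh))/k
δ = (57.879 + √(3350 + 226277))/6.9072 = (57.879 + 479.19)/6.9072 = 77.755 mm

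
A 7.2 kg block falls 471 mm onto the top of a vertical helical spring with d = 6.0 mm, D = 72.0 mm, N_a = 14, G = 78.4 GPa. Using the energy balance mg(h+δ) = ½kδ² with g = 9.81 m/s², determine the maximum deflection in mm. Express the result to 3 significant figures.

k = Gd⁴/(8D³N_a) = (78.4×10³)(6.0⁴)/(8·72.0³·14) = 2.4306 N/mm
W = mg = 7.2 × 9.81 = 70.632 N
½kδ² − Wδ − Wh = 0 → δ = (W + √(W² + 2kWh))/k
δ = (70.632 + √(4988.9 + 161718))/2.4306 = (70.632 + 408.3)/2.4306 = 197.05 mm

197 mm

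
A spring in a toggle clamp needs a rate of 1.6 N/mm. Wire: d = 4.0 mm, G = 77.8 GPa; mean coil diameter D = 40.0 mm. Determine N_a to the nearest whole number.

24

N_a = Gd⁴/(8D³k) = (77.8×10³ × 4.0⁴)/(8 × 40.0³ × 1.6)
    = 1.99168e+07 / 819200 = 24.31 → 24 coils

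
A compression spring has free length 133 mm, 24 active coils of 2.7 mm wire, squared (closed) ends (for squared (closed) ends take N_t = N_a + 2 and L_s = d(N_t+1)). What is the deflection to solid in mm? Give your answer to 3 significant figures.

60.1 mm

N_t = 26; L_s = 2.7·27 = 72.9 mm
δ_solid = L₀ − L_s = 133 − 72.9 = 60.1 mm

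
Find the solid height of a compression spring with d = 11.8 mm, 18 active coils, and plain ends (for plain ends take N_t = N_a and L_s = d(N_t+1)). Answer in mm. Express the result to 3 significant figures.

plain ends: N_t = N_a = 18
L_s = d·(N_t+1) = 11.8 × 19 = 224.2 mm

224 mm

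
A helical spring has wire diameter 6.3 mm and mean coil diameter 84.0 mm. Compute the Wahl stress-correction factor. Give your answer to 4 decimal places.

1.1069

C = D/d = 84.0/6.3 = 13.3333
K_W = (4C−1)/(4C−4) + 0.615/C = 52.333/49.333 + 0.0461 = 1.1069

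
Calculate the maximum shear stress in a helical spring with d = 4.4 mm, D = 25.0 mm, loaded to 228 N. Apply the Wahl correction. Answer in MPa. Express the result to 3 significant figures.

Spring index C = D/d = 25.0/4.4 = 5.6818
K_W = (4C−1)/(4C−4) + 0.615/C = 21.727/18.727 + 0.1082 = 1.2684
τ₀ = 8FD/(πd³) = 8·228·25.0/(π·4.4³) = 45600/267.61 = 170.4 MPa
τ_max = K·τ₀ = 1.2684 × 170.4 = 216.13 MPa

216 MPa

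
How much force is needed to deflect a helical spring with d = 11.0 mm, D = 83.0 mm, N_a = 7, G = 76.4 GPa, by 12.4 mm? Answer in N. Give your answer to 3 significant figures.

433 N

k = Gd⁴/(8D³N_a) = (76.4×10³)(11.0⁴)/(8·83.0³·7) = 34.933 N/mm
F = k·δ = 34.933 × 12.4 = 433.18 N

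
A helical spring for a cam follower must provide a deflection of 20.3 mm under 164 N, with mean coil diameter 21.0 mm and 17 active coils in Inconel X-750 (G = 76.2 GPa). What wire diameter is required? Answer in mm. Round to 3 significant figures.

Required rate k = F/δ = 164/20.3 = 8.0788 N/mm
d = (8D³N_a·k / G)^(1/4) = (8·21.0³·17·8.0788 / (76.2×10³))^0.25
  = (133.53)^0.25 = 3.3994 mm

3.40 mm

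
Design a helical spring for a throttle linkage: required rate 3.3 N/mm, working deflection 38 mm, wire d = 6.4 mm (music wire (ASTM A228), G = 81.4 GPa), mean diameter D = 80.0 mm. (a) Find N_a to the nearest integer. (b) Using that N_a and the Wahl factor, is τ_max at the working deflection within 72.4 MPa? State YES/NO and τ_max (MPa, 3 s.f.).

N_a = Gd⁴/(8D³k) = (81.4×10³)(6.4⁴)/(8·80.0³·3.3) = 10.1 → N_a = 10
Actual rate k = Gd⁴/(8D³·10) = 3.3341 N/mm
Working load F = kδ = 3.3341·38 = 126.7 N
C = 80.0/6.4 = 12.5000; K_W = (4C−1)/(4C−4)+0.615/C = 1.1144
τ_max = K_W·8FD/(πd³) = 1.1144·98.46 = 109.73 MPa
τ_max > 72.4 MPa → exceeds allowable

(a) 10 coils; (b) NO, τ_max = 110 MPa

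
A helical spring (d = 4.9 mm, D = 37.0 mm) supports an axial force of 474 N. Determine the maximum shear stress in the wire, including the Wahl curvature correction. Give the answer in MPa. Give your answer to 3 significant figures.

454 MPa

Spring index C = D/d = 37.0/4.9 = 7.5510
K_W = (4C−1)/(4C−4) + 0.615/C = 29.204/26.204 + 0.0814 = 1.1959
τ₀ = 8FD/(πd³) = 8·474·37.0/(π·4.9³) = 140304/369.61 = 379.61 MPa
τ_max = K·τ₀ = 1.1959 × 379.61 = 453.98 MPa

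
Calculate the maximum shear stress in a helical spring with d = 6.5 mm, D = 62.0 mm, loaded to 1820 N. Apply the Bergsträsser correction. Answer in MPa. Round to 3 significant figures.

Spring index C = D/d = 62.0/6.5 = 9.5385
K_B = (4C+2)/(4C−3) = 40.154/35.154 = 1.1422
τ₀ = 8FD/(πd³) = 8·1820·62.0/(π·6.5³) = 902720/862.76 = 1046.3 MPa
τ_max = K·τ₀ = 1.1422 × 1046.3 = 1195.1 MPa

1200 MPa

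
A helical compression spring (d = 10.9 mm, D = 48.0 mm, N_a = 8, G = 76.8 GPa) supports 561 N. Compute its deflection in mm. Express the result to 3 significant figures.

k = Gd⁴/(8D³N_a) = (76.8×10³)(10.9⁴)/(8·48.0³·8) = 153.17 N/mm
δ = F/k = 561 / 153.17 = 3.6627 mm

3.66 mm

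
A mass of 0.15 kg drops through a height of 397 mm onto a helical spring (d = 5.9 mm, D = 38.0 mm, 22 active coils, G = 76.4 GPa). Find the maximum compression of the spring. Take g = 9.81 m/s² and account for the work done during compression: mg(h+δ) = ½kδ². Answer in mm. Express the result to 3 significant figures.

k = Gd⁴/(8D³N_a) = (76.4×10³)(5.9⁴)/(8·38.0³·22) = 9.586 N/mm
W = mg = 0.15 × 9.81 = 1.4715 N
½kδ² − Wδ − Wh = 0 → δ = (W + √(W² + 2kWh))/k
δ = (1.4715 + √(2.1653 + 11200))/9.586 = (1.4715 + 105.84)/9.586 = 11.195 mm

11.2 mm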